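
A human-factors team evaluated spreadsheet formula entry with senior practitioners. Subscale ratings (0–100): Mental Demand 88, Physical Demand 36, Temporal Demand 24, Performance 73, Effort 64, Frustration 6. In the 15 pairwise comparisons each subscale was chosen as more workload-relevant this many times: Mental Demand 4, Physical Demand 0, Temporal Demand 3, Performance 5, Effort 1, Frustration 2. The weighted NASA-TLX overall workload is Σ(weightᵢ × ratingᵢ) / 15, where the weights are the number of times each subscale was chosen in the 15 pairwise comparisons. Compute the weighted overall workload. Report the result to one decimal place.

57.7

The tallies are the weights (they sum to 15).
Weighted sum = 4·88 + 0·36 + 3·24 + 5·73 + 1·64 + 2·6
            = 352 + 0 + 72 + 365 + 64 + 12 = 865.
Overall workload = 865 / 15 = 57.6667 ≈ 57.7.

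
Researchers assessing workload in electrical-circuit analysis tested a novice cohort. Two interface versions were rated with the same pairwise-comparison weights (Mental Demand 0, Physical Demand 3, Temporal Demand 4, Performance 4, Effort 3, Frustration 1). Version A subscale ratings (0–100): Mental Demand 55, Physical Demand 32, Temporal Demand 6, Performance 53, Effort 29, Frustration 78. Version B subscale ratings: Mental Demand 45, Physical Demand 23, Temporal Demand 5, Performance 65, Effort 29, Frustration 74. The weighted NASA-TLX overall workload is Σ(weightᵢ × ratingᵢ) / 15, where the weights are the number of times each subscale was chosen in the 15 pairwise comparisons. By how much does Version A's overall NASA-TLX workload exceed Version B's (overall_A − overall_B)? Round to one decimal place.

Version A weighted sum = 0·55 + 3·32 + 4·6 + 4·53 + 3·29 + 1·78 = 0 + 96 + 24 + 212 + 87 + 78 = 497; overall_A = 497/15 = 33.1333.
Version B weighted sum = 0·45 + 3·23 + 4·5 + 4·65 + 3·29 + 1·74 = 0 + 69 + 20 + 260 + 87 + 74 = 510; overall_B = 510/15 = 34.0000.
Difference = 33.1333 − 34.0000 = -0.8667 ≈ -0.9.

-0.9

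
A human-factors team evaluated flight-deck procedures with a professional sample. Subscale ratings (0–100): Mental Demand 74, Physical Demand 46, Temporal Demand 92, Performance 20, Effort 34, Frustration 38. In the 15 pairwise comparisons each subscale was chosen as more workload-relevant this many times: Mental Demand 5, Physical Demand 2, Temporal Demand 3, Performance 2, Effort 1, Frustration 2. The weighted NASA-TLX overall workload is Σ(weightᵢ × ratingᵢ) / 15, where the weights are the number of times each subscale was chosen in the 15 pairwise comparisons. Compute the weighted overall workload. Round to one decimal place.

The tallies are the weights (they sum to 15).
Weighted sum = 5·74 + 2·46 + 3·92 + 2·20 + 1·34 + 2·38
            = 370 + 92 + 276 + 40 + 34 + 76 = 888.
Overall workload = 888 / 15 = 59.2000 ≈ 59.2.

59.2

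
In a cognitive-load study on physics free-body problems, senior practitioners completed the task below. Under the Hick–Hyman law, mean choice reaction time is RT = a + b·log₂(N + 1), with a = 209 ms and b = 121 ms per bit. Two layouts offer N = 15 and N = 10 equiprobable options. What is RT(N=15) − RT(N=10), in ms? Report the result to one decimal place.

65.4

RT(15) = 209 + 121·log₂(16) = 209 + 121·4.0000 = 693.0000 ms.
RT(10) = 209 + 121·log₂(11) = 209 + 121·3.4594 = 627.5874 ms.
Difference = 693.0000 − 627.5874 = 65.4126 ≈ 65.4 ms.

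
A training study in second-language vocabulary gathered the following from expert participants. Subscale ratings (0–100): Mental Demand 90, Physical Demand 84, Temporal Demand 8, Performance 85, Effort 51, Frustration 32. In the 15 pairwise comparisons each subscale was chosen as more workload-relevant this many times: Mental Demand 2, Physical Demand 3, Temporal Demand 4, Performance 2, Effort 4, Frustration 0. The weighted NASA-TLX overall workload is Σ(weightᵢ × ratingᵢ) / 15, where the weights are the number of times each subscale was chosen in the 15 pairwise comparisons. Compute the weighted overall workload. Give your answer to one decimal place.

The tallies are the weights (they sum to 15).
Weighted sum = 2·90 + 3·84 + 4·8 + 2·85 + 4·51 + 0·32
            = 180 + 252 + 32 + 170 + 204 + 0 = 838.
Overall workload = 838 / 15 = 55.8667 ≈ 55.9.

55.9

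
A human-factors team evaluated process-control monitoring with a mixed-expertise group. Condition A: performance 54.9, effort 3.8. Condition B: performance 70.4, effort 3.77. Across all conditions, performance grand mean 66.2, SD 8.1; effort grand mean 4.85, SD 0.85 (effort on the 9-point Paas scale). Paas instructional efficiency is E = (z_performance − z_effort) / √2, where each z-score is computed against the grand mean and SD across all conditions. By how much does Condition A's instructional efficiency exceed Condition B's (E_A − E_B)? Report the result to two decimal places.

-1.38

Condition A: z_P = (54.9 − 66.2)/8.1 = -1.3951; z_E = (3.8 − 4.85)/0.85 = -1.2353; E_A = (-1.3951 − (-1.2353))/√2 = -0.1130.
Condition B: z_P = (70.4 − 66.2)/8.1 = 0.5185; z_E = (3.77 − 4.85)/0.85 = -1.2706; E_B = (0.5185 − (-1.2706))/√2 = 1.2651.
E_A − E_B = -0.1130 − 1.2651 = -1.3781 ≈ -1.38.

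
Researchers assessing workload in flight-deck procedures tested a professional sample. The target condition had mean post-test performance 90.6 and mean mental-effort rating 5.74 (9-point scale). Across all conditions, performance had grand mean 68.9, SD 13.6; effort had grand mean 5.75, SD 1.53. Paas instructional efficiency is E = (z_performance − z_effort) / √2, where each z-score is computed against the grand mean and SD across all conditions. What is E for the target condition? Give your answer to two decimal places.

z_performance = (90.6 − 68.9) / 13.6 = 21.7000 / 13.6 = 1.5956.
z_effort = (5.74 − 5.75) / 1.53 = -0.0100 / 1.53 = -0.0065.
z_P − z_E = 1.5956 − (-0.0065) = 1.6021.
E = 1.6021 / √2 = 1.6021 / 1.41421 = 1.1329 ≈ 1.13.

1.13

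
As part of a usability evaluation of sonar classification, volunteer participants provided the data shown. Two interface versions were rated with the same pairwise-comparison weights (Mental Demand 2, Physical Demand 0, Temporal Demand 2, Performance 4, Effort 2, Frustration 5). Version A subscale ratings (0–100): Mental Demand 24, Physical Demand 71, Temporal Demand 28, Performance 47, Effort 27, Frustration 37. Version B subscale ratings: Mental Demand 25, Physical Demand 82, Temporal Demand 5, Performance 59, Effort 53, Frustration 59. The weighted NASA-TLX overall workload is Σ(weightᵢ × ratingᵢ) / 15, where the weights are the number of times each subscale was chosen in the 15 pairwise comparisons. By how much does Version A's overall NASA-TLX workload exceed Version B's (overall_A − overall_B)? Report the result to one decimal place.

-11.1

Version A weighted sum = 2·24 + 0·71 + 2·28 + 4·47 + 2·27 + 5·37 = 48 + 0 + 56 + 188 + 54 + 185 = 531; overall_A = 531/15 = 35.4000.
Version B weighted sum = 2·25 + 0·82 + 2·5 + 4·59 + 2·53 + 5·59 = 50 + 0 + 10 + 236 + 106 + 295 = 697; overall_B = 697/15 = 46.4667.
Difference = 35.4000 − 46.4667 = -11.0667 ≈ -11.1.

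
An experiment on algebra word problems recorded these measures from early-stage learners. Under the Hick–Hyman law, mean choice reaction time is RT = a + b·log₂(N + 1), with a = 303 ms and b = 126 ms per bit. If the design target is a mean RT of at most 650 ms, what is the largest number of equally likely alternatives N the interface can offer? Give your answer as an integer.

5

Set 303 + 126·log₂(N + 1) ≤ 650.
log₂(N + 1) ≤ (650 − 303) / 126 = 2.7540.
N + 1 ≤ 2^2.7540 = 6.7458.
N ≤ 5.7458, so the largest integer N is 5.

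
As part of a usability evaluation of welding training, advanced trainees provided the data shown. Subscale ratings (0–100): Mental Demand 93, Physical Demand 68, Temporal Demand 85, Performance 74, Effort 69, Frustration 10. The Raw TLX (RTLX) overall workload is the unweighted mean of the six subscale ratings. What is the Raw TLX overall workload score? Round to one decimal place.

Sum of ratings = 93 + 68 + 85 + 74 + 69 + 10 = 399.
RTLX = 399 / 6 = 66.5000 ≈ 66.5.

66.5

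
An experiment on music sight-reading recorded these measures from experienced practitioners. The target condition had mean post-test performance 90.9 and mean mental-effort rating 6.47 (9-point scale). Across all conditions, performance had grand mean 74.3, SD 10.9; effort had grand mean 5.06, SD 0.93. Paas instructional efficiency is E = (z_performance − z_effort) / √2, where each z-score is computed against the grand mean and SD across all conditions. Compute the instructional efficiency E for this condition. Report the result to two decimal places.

z_performance = (90.9 − 74.3) / 10.9 = 16.6000 / 10.9 = 1.5229.
z_effort = (6.47 − 5.06) / 0.93 = 1.4100 / 0.93 = 1.5161.
z_P − z_E = 1.5229 − 1.5161 = 0.0068.
E = 0.0068 / √2 = 0.0068 / 1.41421 = 0.0048 ≈ 0.00.

0.00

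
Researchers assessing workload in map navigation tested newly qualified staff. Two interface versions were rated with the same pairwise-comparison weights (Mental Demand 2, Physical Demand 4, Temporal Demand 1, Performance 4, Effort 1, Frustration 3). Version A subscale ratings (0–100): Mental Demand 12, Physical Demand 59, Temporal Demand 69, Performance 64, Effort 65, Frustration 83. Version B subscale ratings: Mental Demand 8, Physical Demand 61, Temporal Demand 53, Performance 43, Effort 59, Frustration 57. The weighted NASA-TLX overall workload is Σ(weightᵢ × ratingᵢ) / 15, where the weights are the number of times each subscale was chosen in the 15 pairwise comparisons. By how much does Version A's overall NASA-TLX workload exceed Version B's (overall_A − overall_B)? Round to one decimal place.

Version A weighted sum = 2·12 + 4·59 + 1·69 + 4·64 + 1·65 + 3·83 = 24 + 236 + 69 + 256 + 65 + 249 = 899; overall_A = 899/15 = 59.9333.
Version B weighted sum = 2·8 + 4·61 + 1·53 + 4·43 + 1·59 + 3·57 = 16 + 244 + 53 + 172 + 59 + 171 = 715; overall_B = 715/15 = 47.6667.
Difference = 59.9333 − 47.6667 = 12.2666 ≈ 12.3.

12.3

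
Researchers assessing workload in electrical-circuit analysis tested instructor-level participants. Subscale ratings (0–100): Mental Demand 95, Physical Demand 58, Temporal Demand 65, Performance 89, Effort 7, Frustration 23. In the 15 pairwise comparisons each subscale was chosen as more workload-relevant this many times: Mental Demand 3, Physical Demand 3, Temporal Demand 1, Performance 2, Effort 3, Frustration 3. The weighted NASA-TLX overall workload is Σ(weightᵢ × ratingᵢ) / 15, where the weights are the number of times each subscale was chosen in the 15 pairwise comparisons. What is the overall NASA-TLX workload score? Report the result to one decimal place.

52.8

The tallies are the weights (they sum to 15).
Weighted sum = 3·95 + 3·58 + 1·65 + 2·89 + 3·7 + 3·23
            = 285 + 174 + 65 + 178 + 21 + 69 = 792.
Overall workload = 792 / 15 = 52.8000 ≈ 52.8.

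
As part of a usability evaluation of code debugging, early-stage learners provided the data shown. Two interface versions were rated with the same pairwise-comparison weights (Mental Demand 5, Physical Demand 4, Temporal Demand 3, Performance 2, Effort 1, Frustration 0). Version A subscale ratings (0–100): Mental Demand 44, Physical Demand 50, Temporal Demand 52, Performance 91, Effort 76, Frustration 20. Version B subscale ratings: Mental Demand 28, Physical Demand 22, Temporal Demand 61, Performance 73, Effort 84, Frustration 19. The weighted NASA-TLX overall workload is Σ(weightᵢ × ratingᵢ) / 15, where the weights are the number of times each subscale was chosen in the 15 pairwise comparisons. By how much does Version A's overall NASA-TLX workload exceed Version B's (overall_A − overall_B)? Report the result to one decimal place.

Version A weighted sum = 5·44 + 4·50 + 3·52 + 2·91 + 1·76 + 0·20 = 220 + 200 + 156 + 182 + 76 + 0 = 834; overall_A = 834/15 = 55.6000.
Version B weighted sum = 5·28 + 4·22 + 3·61 + 2·73 + 1·84 + 0·19 = 140 + 88 + 183 + 146 + 84 + 0 = 641; overall_B = 641/15 = 42.7333.
Difference = 55.6000 − 42.7333 = 12.8667 ≈ 12.9.

12.9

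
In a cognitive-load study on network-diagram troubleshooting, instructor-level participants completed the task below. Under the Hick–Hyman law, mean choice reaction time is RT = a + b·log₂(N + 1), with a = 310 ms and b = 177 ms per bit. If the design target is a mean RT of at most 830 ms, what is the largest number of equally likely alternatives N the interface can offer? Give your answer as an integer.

Set 310 + 177·log₂(N + 1) ≤ 830.
log₂(N + 1) ≤ (830 − 310) / 177 = 2.9379.
N + 1 ≤ 2^2.9379 = 7.6630.
N ≤ 6.6630, so the largest integer N is 6.

6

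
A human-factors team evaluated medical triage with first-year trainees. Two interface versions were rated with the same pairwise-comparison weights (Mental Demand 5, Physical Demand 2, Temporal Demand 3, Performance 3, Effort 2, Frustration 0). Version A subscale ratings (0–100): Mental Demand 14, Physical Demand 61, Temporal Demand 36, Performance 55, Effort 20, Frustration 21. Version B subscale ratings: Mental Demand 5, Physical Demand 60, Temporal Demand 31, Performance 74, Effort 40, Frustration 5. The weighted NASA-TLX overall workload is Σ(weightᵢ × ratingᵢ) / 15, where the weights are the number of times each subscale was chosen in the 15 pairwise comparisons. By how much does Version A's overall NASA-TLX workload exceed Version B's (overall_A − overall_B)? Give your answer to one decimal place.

-2.3

Version A weighted sum = 5·14 + 2·61 + 3·36 + 3·55 + 2·20 + 0·21 = 70 + 122 + 108 + 165 + 40 + 0 = 505; overall_A = 505/15 = 33.6667.
Version B weighted sum = 5·5 + 2·60 + 3·31 + 3·74 + 2·40 + 0·5 = 25 + 120 + 93 + 222 + 80 + 0 = 540; overall_B = 540/15 = 36.0000.
Difference = 33.6667 − 36.0000 = -2.3333 ≈ -2.3.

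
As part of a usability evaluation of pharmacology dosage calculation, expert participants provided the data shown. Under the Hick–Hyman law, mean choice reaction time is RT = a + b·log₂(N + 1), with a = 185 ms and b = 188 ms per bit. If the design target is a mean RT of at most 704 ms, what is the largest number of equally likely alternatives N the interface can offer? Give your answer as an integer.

Set 185 + 188·log₂(N + 1) ≤ 704.
log₂(N + 1) ≤ (704 − 185) / 188 = 2.7606.
N + 1 ≤ 2^2.7606 = 6.7768.
N ≤ 5.7768, so the largest integer N is 5.

5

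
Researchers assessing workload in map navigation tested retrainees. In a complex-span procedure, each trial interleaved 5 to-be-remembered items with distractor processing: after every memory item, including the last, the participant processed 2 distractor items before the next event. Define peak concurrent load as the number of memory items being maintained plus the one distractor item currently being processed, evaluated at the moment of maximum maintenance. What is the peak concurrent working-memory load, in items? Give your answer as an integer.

Maintenance is greatest during the distractor(s) after memory item 5: all 5 memory items are being held.
One distractor item is concurrently being processed.
Peak concurrent load = 5 + 1 = 6 items.

6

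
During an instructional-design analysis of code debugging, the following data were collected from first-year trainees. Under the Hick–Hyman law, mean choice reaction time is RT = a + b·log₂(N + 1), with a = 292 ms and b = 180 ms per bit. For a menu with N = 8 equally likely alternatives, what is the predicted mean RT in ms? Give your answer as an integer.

log₂(8 + 1) = log₂(9) = 3.1699.
RT = 292 + 180 × 3.1699 = 292 + 570.5820 = 862.5820 ms.
≈ 863 ms.

863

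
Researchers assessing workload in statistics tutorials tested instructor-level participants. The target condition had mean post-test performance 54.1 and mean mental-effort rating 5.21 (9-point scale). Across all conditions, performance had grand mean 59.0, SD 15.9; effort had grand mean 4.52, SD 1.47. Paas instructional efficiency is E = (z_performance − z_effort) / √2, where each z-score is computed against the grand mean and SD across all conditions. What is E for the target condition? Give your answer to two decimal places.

z_performance = (54.1 − 59.0) / 15.9 = -4.9000 / 15.9 = -0.3082.
z_effort = (5.21 − 4.52) / 1.47 = 0.6900 / 1.47 = 0.4694.
z_P − z_E = -0.3082 − 0.4694 = -0.7776.
E = -0.7776 / √2 = -0.7776 / 1.41421 = -0.5498 ≈ -0.55.

-0.55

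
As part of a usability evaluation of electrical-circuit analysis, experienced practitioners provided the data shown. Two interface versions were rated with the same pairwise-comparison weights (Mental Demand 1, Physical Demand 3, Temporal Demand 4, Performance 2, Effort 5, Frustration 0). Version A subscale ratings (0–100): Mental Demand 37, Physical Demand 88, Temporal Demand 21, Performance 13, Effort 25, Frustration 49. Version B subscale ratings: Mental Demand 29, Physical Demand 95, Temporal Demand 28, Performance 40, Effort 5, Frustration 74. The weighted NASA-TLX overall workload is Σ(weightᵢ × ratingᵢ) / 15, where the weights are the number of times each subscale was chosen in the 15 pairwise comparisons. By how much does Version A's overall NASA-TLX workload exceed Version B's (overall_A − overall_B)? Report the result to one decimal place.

Version A weighted sum = 1·37 + 3·88 + 4·21 + 2·13 + 5·25 + 0·49 = 37 + 264 + 84 + 26 + 125 + 0 = 536; overall_A = 536/15 = 35.7333.
Version B weighted sum = 1·29 + 3·95 + 4·28 + 2·40 + 5·5 + 0·74 = 29 + 285 + 112 + 80 + 25 + 0 = 531; overall_B = 531/15 = 35.4000.
Difference = 35.7333 − 35.4000 = 0.3333 ≈ 0.3.

0.3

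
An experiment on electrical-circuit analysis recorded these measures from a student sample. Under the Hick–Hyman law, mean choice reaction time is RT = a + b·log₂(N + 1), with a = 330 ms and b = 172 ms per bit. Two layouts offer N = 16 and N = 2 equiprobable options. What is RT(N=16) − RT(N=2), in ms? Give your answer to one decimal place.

430.4

RT(16) = 330 + 172·log₂(17) = 330 + 172·4.0875 = 1033.0500 ms.
RT(2) = 330 + 172·log₂(3) = 330 + 172·1.5850 = 602.6200 ms.
Difference = 1033.0500 − 602.6200 = 430.4300 ≈ 430.4 ms.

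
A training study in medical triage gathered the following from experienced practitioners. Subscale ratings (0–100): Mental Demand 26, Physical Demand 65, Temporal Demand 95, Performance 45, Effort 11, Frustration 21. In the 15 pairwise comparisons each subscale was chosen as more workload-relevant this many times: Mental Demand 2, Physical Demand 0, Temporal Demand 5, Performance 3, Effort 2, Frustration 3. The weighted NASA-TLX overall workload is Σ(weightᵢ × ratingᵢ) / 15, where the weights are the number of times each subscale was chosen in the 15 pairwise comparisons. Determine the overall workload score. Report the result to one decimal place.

The tallies are the weights (they sum to 15).
Weighted sum = 2·26 + 0·65 + 5·95 + 3·45 + 2·11 + 3·21
            = 52 + 0 + 475 + 135 + 22 + 63 = 747.
Overall workload = 747 / 15 = 49.8000 ≈ 49.8.

49.8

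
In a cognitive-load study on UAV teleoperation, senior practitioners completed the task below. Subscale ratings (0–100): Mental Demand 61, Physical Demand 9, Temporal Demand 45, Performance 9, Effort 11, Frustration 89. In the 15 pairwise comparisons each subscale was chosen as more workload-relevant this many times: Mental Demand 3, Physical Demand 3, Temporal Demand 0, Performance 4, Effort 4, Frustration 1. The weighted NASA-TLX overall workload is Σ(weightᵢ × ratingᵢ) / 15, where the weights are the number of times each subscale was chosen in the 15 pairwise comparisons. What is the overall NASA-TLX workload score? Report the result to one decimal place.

The tallies are the weights (they sum to 15).
Weighted sum = 3·61 + 3·9 + 0·45 + 4·9 + 4·11 + 1·89
            = 183 + 27 + 0 + 36 + 44 + 89 = 379.
Overall workload = 379 / 15 = 25.2667 ≈ 25.3.

25.3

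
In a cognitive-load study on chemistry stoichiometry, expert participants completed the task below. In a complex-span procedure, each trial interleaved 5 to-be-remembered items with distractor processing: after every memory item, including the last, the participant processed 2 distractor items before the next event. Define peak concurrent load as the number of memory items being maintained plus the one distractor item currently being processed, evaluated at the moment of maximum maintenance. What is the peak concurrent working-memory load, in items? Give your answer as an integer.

Maintenance is greatest during the distractor(s) after memory item 5: all 5 memory items are being held.
One distractor item is concurrently being processed.
Peak concurrent load = 5 + 1 = 6 items.

6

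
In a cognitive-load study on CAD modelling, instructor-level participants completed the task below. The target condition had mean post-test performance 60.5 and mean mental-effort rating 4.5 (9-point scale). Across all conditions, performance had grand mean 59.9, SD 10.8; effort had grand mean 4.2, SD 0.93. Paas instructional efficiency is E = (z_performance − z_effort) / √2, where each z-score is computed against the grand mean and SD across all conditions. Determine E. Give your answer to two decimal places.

-0.19

z_performance = (60.5 − 59.9) / 10.8 = 0.6000 / 10.8 = 0.0556.
z_effort = (4.5 − 4.2) / 0.93 = 0.3000 / 0.93 = 0.3226.
z_P − z_E = 0.0556 − 0.3226 = -0.2670.
E = -0.2670 / √2 = -0.2670 / 1.41421 = -0.1888 ≈ -0.19.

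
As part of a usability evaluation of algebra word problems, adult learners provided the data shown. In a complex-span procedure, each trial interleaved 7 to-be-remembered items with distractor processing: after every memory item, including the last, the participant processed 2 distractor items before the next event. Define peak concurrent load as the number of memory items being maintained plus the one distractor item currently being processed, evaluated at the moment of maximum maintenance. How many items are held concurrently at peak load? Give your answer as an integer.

Maintenance is greatest during the distractor(s) after memory item 7: all 7 memory items are being held.
One distractor item is concurrently being processed.
Peak concurrent load = 7 + 1 = 8 items.

8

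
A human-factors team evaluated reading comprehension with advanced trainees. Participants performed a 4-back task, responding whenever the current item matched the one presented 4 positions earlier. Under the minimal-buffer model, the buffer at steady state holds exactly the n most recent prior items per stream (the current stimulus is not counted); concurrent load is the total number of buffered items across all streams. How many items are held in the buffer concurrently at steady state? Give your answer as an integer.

The buffer holds the 4 most recent prior items.
Steady-state concurrent load = 4 items.

4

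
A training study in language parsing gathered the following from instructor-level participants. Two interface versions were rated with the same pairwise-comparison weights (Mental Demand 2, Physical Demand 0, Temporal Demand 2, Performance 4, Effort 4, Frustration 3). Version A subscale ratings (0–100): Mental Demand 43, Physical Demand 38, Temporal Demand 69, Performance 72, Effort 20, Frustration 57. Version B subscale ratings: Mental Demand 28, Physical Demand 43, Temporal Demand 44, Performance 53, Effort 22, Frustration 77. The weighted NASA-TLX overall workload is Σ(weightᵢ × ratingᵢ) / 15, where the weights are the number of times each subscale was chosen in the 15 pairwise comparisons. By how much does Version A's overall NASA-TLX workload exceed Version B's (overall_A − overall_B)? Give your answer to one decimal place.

5.9

Version A weighted sum = 2·43 + 0·38 + 2·69 + 4·72 + 4·20 + 3·57 = 86 + 0 + 138 + 288 + 80 + 171 = 763; overall_A = 763/15 = 50.8667.
Version B weighted sum = 2·28 + 0·43 + 2·44 + 4·53 + 4·22 + 3·77 = 56 + 0 + 88 + 212 + 88 + 231 = 675; overall_B = 675/15 = 45.0000.
Difference = 50.8667 − 45.0000 = 5.8667 ≈ 5.9.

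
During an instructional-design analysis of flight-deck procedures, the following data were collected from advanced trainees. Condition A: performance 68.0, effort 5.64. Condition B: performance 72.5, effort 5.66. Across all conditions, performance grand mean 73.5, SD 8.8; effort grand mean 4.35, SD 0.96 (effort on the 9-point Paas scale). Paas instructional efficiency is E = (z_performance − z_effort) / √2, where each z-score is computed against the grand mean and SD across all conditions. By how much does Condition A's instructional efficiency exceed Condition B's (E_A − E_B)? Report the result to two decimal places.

Condition A: z_P = (68.0 − 73.5)/8.8 = -0.6250; z_E = (5.64 − 4.35)/0.96 = 1.3438; E_A = (-0.6250 − 1.3438)/√2 = -1.3922.
Condition B: z_P = (72.5 − 73.5)/8.8 = -0.1136; z_E = (5.66 − 4.35)/0.96 = 1.3646; E_B = (-0.1136 − 1.3646)/√2 = -1.0452.
E_A − E_B = -1.3922 − (-1.0452) = -0.3470 ≈ -0.35.

-0.35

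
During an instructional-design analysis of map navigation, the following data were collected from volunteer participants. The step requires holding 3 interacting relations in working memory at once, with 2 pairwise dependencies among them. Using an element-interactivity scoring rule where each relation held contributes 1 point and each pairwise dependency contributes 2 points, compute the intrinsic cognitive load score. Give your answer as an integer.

Element contribution: 3 × 1 = 3.
Interaction contribution: 2 × 2 = 4.
Intrinsic load = 3 + 4 = 7.

7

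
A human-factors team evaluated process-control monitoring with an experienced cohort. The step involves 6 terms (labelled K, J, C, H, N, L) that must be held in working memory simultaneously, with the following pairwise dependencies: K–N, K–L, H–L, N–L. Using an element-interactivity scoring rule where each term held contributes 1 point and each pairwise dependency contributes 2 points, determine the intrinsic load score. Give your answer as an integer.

14

Count of terms held simultaneously: 6.
Count of pairwise dependencies listed: 4.
Element contribution: 6 × 1 = 6.
Interaction contribution: 4 × 2 = 8.
Intrinsic load = 6 + 8 = 14.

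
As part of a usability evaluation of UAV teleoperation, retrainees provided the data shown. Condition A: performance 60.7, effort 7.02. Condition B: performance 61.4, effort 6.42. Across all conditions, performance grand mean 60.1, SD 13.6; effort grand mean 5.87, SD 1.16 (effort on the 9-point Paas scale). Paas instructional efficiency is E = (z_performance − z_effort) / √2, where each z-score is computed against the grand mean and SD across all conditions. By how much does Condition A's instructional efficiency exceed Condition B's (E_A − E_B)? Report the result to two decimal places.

Condition A: z_P = (60.7 − 60.1)/13.6 = 0.0441; z_E = (7.02 − 5.87)/1.16 = 0.9914; E_A = (0.0441 − 0.9914)/√2 = -0.6698.
Condition B: z_P = (61.4 − 60.1)/13.6 = 0.0956; z_E = (6.42 − 5.87)/1.16 = 0.4741; E_B = (0.0956 − 0.4741)/√2 = -0.2676.
E_A − E_B = -0.6698 − (-0.2676) = -0.4022 ≈ -0.40.

-0.40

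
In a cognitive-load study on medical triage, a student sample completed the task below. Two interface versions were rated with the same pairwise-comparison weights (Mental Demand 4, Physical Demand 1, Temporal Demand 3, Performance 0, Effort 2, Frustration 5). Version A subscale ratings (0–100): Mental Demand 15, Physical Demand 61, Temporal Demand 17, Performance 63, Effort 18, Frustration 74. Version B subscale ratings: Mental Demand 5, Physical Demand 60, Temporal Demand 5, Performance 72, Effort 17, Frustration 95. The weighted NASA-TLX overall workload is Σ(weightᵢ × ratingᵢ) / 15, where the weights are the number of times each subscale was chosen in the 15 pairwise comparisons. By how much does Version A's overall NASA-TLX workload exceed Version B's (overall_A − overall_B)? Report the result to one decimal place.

-1.7

Version A weighted sum = 4·15 + 1·61 + 3·17 + 0·63 + 2·18 + 5·74 = 60 + 61 + 51 + 0 + 36 + 370 = 578; overall_A = 578/15 = 38.5333.
Version B weighted sum = 4·5 + 1·60 + 3·5 + 0·72 + 2·17 + 5·95 = 20 + 60 + 15 + 0 + 34 + 475 = 604; overall_B = 604/15 = 40.2667.
Difference = 38.5333 − 40.2667 = -1.7334 ≈ -1.7.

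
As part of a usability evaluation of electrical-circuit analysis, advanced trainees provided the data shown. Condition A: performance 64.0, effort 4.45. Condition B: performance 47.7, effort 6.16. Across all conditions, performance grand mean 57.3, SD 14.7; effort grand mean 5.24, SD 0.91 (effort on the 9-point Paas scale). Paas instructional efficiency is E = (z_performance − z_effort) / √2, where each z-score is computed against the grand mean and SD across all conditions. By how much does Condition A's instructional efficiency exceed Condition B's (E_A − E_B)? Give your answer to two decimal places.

Condition A: z_P = (64.0 − 57.3)/14.7 = 0.4558; z_E = (4.45 − 5.24)/0.91 = -0.8681; E_A = (0.4558 − (-0.8681))/√2 = 0.9361.
Condition B: z_P = (47.7 − 57.3)/14.7 = -0.6531; z_E = (6.16 − 5.24)/0.91 = 1.0110; E_B = (-0.6531 − 1.0110)/√2 = -1.1767.
E_A − E_B = 0.9361 − (-1.1767) = 2.1128 ≈ 2.11.

2.11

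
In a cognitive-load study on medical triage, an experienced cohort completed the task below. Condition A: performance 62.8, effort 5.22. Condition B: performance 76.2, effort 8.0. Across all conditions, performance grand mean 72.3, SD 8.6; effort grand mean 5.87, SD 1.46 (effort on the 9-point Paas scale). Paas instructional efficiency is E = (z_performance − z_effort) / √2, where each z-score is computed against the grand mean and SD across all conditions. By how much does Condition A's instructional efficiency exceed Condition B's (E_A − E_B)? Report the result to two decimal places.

Condition A: z_P = (62.8 − 72.3)/8.6 = -1.1047; z_E = (5.22 − 5.87)/1.46 = -0.4452; E_A = (-1.1047 − (-0.4452))/√2 = -0.4663.
Condition B: z_P = (76.2 − 72.3)/8.6 = 0.4535; z_E = (8.0 − 5.87)/1.46 = 1.4589; E_B = (0.4535 − 1.4589)/√2 = -0.7109.
E_A − E_B = -0.4663 − (-0.7109) = 0.2446 ≈ 0.24.

0.24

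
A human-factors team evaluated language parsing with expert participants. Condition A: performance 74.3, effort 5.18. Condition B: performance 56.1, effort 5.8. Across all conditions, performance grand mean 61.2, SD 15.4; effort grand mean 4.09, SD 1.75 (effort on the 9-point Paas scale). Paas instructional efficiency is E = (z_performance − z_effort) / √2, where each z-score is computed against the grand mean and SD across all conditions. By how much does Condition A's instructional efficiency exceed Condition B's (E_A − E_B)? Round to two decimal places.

1.09

Condition A: z_P = (74.3 − 61.2)/15.4 = 0.8506; z_E = (5.18 − 4.09)/1.75 = 0.6229; E_A = (0.8506 − 0.6229)/√2 = 0.1610.
Condition B: z_P = (56.1 − 61.2)/15.4 = -0.3312; z_E = (5.8 − 4.09)/1.75 = 0.9771; E_B = (-0.3312 − 0.9771)/√2 = -0.9251.
E_A − E_B = 0.1610 − (-0.9251) = 1.0861 ≈ 1.09.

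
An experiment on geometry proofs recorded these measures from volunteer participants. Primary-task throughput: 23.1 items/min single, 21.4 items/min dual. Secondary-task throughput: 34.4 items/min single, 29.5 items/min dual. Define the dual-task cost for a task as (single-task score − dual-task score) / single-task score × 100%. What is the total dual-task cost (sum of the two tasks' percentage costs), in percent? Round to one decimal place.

21.6

Primary cost = (23.1 − 21.4) / 23.1 × 100% = 7.3593%.
Secondary cost = (34.4 − 29.5) / 34.4 × 100% = 14.2442%.
Total = 7.3593% + 14.2442% = 21.6035% ≈ 21.6%.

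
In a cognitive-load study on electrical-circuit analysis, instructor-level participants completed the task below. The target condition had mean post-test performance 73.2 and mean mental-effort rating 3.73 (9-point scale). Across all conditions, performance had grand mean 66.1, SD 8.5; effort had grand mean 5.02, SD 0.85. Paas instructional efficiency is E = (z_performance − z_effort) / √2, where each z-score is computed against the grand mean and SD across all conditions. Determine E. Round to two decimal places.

1.66

z_performance = (73.2 − 66.1) / 8.5 = 7.1000 / 8.5 = 0.8353.
z_effort = (3.73 − 5.02) / 0.85 = -1.2900 / 0.85 = -1.5176.
z_P − z_E = 0.8353 − (-1.5176) = 2.3529.
E = 2.3529 / √2 = 2.3529 / 1.41421 = 1.6638 ≈ 1.66.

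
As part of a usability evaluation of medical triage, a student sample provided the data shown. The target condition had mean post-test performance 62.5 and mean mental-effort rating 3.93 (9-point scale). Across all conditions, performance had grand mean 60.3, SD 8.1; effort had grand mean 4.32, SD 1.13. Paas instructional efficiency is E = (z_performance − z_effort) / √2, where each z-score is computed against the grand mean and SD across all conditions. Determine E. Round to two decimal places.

z_performance = (62.5 − 60.3) / 8.1 = 2.2000 / 8.1 = 0.2716.
z_effort = (3.93 − 4.32) / 1.13 = -0.3900 / 1.13 = -0.3451.
z_P − z_E = 0.2716 − (-0.3451) = 0.6167.
E = 0.6167 / √2 = 0.6167 / 1.41421 = 0.4361 ≈ 0.44.

0.44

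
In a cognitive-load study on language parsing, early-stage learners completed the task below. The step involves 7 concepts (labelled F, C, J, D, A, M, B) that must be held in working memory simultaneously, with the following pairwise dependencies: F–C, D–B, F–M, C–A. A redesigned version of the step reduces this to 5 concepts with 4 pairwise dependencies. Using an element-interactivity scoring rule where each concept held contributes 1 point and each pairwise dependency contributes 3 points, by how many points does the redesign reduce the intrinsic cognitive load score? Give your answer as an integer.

2

Original: 7 × 1 + 4 × 3 = 7 + 12 = 19.
Redesigned: 5 × 1 + 4 × 3 = 5 + 12 = 17.
Reduction = 19 − 17 = 2.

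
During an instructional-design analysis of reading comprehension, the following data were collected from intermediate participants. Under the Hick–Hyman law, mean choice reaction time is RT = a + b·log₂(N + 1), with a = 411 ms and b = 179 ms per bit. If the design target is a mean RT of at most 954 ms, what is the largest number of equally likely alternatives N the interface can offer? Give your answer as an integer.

7

Set 411 + 179·log₂(N + 1) ≤ 954.
log₂(N + 1) ≤ (954 − 411) / 179 = 3.0335.
N + 1 ≤ 2^3.0335 = 8.1879.
N ≤ 7.1879, so the largest integer N is 7.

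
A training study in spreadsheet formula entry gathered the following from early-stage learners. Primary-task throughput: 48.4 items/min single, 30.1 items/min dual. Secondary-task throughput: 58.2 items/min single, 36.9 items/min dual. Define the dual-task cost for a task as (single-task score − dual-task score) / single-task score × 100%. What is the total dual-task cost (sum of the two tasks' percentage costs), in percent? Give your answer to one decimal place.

Primary cost = (48.4 − 30.1) / 48.4 × 100% = 37.8099%.
Secondary cost = (58.2 − 36.9) / 58.2 × 100% = 36.5979%.
Total = 37.8099% + 36.5979% = 74.4078% ≈ 74.4%.

74.4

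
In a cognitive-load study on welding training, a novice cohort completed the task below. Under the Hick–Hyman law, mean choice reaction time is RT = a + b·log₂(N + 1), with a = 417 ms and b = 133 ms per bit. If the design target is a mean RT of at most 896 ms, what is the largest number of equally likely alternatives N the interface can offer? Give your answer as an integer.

11

Set 417 + 133·log₂(N + 1) ≤ 896.
log₂(N + 1) ≤ (896 − 417) / 133 = 3.6015.
N + 1 ≤ 2^3.6015 = 12.1383.
N ≤ 11.1383, so the largest integer N is 11.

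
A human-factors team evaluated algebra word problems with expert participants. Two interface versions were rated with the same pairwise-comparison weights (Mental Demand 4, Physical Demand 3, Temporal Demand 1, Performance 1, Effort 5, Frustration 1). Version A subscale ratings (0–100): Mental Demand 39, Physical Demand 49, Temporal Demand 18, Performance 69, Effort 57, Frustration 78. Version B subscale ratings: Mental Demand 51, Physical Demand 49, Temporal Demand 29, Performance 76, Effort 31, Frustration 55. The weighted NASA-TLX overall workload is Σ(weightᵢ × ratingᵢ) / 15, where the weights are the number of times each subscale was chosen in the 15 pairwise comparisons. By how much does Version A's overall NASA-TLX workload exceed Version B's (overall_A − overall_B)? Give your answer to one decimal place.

5.8

Version A weighted sum = 4·39 + 3·49 + 1·18 + 1·69 + 5·57 + 1·78 = 156 + 147 + 18 + 69 + 285 + 78 = 753; overall_A = 753/15 = 50.2000.
Version B weighted sum = 4·51 + 3·49 + 1·29 + 1·76 + 5·31 + 1·55 = 204 + 147 + 29 + 76 + 155 + 55 = 666; overall_B = 666/15 = 44.4000.
Difference = 50.2000 − 44.4000 = 5.8000 ≈ 5.8.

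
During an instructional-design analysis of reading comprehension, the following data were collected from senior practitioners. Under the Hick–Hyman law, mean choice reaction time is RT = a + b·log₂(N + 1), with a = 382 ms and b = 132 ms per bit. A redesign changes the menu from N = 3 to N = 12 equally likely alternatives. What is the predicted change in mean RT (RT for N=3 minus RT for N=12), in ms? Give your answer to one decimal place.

-224.5

RT(3) = 382 + 132·log₂(4) = 382 + 132·2.0000 = 646.0000 ms.
RT(12) = 382 + 132·log₂(13) = 382 + 132·3.7004 = 870.4528 ms.
Difference = 646.0000 − 870.4528 = -224.4528 ≈ -224.5 ms.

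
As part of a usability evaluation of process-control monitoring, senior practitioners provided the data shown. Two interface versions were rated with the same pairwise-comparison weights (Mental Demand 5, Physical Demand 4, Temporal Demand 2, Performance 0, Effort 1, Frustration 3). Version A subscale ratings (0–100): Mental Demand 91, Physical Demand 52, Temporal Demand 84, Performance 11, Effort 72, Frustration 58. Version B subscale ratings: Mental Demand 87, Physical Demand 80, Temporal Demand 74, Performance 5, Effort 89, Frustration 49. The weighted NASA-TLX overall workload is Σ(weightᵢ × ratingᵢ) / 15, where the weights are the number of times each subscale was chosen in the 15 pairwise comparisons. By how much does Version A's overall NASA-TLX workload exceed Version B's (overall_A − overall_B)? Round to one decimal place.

Version A weighted sum = 5·91 + 4·52 + 2·84 + 0·11 + 1·72 + 3·58 = 455 + 208 + 168 + 0 + 72 + 174 = 1077; overall_A = 1077/15 = 71.8000.
Version B weighted sum = 5·87 + 4·80 + 2·74 + 0·5 + 1·89 + 3·49 = 435 + 320 + 148 + 0 + 89 + 147 = 1139; overall_B = 1139/15 = 75.9333.
Difference = 71.8000 − 75.9333 = -4.1333 ≈ -4.1.

-4.1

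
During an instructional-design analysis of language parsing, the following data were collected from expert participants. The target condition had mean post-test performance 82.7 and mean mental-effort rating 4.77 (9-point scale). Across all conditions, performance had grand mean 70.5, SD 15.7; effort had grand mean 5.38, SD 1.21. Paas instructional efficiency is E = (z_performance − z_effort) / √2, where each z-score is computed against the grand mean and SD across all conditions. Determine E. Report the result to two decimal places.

0.91

z_performance = (82.7 − 70.5) / 15.7 = 12.2000 / 15.7 = 0.7771.
z_effort = (4.77 − 5.38) / 1.21 = -0.6100 / 1.21 = -0.5041.
z_P − z_E = 0.7771 − (-0.5041) = 1.2812.
E = 1.2812 / √2 = 1.2812 / 1.41421 = 0.9059 ≈ 0.91.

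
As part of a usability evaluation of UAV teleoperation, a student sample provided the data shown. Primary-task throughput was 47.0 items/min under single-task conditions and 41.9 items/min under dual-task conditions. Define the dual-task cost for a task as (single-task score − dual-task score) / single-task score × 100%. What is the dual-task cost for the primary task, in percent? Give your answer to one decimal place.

Cost = (47.0 − 41.9) / 47.0 × 100%
     = 5.1000 / 47.0 × 100% = 10.8511%.
≈ 10.9%.

10.9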